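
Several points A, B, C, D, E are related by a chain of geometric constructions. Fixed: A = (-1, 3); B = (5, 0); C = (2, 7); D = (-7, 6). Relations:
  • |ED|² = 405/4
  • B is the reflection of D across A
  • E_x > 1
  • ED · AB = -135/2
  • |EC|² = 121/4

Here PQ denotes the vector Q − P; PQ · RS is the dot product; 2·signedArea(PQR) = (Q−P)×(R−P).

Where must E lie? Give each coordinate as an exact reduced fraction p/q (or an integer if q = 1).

1. E_x = 2  [line -6·x + 3·y + 15/2 = 0 ∩ |ED|² = 405/4]
2. E_y = 3/2  [line -6·x + 3·y + 15/2 = 0 ∩ |ED|² = 405/4]
   → E = (2, 3/2)

E = (2, 3/2)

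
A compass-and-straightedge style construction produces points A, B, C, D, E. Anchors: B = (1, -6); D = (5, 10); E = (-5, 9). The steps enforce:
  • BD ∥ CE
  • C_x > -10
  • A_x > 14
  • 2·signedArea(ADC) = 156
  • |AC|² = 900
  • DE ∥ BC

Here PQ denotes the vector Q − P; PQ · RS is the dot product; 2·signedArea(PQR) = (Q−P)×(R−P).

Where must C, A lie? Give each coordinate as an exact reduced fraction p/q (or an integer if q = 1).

A = (15, 11)
C = (-9, -7)

1. C_x = -9  [BD ∥ CE ∩ DE ∥ BC]
2. C_y = -7  [BD ∥ CE ∩ DE ∥ BC]
   → C = (-9, -7)
3. A_x = 15  [line 17·x + -14·y + -101 = 0 ∩ |AC|² = 900]
4. A_y = 11  [line 17·x + -14·y + -101 = 0 ∩ |AC|² = 900]
   → A = (15, 11)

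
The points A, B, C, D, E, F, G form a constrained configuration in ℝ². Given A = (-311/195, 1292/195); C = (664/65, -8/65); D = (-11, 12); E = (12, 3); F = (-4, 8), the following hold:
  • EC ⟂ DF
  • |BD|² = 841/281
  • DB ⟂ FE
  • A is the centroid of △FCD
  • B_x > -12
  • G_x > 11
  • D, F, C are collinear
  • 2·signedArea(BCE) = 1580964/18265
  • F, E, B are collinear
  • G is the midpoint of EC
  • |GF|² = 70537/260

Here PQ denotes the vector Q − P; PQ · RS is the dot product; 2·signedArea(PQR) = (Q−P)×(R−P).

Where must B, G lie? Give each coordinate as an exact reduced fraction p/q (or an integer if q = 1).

B = (-3236/281, 2908/281)
G = (722/65, 187/130)

1. B_x = -3236/281  [F, E, B are collinear ∩ DB ⟂ FE]
2. B_y = 2908/281  [F, E, B are collinear ∩ DB ⟂ FE]
   → B = (-3236/281, 2908/281)
3. G_x = 722/65  [G is the midpoint of EC]
4. G_y = 187/130  [G is the midpoint of EC]
   → G = (722/65, 187/130)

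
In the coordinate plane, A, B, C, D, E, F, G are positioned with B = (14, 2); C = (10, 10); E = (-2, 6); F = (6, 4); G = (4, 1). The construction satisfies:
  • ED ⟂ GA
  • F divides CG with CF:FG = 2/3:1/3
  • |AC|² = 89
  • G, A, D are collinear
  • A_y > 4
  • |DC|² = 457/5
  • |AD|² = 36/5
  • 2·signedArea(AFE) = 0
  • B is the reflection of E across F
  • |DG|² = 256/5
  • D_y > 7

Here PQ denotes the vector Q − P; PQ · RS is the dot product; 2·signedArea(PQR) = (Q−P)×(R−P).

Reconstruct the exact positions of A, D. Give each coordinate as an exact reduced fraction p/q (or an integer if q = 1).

A = (2, 5)
D = (4/5, 37/5)

1. A_x = 2  [line -2·x + -8·y + 44 = 0 ∩ |AC|² = 89]
2. A_y = 5  [line -2·x + -8·y + 44 = 0 ∩ |AC|² = 89]
   → A = (2, 5)
3. D_x = 4/5  [G, A, D are collinear ∩ ED ⟂ GA]
4. D_y = 37/5  [G, A, D are collinear ∩ ED ⟂ GA]
   → D = (4/5, 37/5)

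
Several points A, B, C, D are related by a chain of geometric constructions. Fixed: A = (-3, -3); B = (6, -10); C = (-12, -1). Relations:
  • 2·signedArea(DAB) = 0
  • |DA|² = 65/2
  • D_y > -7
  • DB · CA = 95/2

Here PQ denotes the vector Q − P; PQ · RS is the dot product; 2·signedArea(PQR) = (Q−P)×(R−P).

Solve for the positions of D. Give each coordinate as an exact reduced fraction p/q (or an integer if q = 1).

D = (3/2, -13/2)

1. D_x = 3/2  [2·signedArea(DAB) = 0 ∩ DB · CA = 95/2]
2. D_y = -13/2  [2·signedArea(DAB) = 0 ∩ DB · CA = 95/2]
   → D = (3/2, -13/2)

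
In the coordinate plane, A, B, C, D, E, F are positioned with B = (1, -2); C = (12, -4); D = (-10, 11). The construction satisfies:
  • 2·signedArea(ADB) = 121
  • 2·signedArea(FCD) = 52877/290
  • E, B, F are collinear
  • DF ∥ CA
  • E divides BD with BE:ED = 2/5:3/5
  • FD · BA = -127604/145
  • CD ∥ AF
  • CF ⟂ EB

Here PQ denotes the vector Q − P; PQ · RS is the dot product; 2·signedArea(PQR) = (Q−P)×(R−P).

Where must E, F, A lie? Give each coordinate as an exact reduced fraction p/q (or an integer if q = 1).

A = (8287/290, -6841/290)
E = (-17/5, 16/5)
F = (1907/290, -2491/290)

1. E_x = -17/5  [E divides BD with BE:ED = 2/5:3/5]
2. E_y = 16/5  [E divides BD with BE:ED = 2/5:3/5]
   → E = (-17/5, 16/5)
3. F_x = 1907/290  [E, B, F are collinear ∩ CF ⟂ EB]
4. F_y = -2491/290  [E, B, F are collinear ∩ CF ⟂ EB]
   → F = (1907/290, -2491/290)
5. A_x = 8287/290  [CD ∥ AF ∩ DF ∥ CA]
6. A_y = -6841/290  [CD ∥ AF ∩ DF ∥ CA]
   → A = (8287/290, -6841/290)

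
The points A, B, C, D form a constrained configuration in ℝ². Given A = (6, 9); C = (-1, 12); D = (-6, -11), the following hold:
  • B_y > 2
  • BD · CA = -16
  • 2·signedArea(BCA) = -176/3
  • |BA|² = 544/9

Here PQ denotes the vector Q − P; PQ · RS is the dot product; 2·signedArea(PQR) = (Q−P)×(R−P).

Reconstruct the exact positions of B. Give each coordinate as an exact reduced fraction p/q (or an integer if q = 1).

1. B_x = 2  [2·signedArea(BCA) = -176/3 ∩ BD · CA = -16]
2. B_y = 7/3  [2·signedArea(BCA) = -176/3 ∩ BD · CA = -16]
   → B = (2, 7/3)

B = (2, 7/3)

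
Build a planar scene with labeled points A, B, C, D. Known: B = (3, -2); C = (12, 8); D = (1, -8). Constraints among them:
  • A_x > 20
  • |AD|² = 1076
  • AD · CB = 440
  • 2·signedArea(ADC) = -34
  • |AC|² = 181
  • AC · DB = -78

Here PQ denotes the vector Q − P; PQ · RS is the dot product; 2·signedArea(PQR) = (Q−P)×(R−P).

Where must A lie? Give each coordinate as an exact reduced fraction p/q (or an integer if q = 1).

1. A_x = 21  [2·signedArea(ADC) = -34 ∩ AC · DB = -78]
2. A_y = 18  [2·signedArea(ADC) = -34 ∩ AC · DB = -78]
   → A = (21, 18)

A = (21, 18)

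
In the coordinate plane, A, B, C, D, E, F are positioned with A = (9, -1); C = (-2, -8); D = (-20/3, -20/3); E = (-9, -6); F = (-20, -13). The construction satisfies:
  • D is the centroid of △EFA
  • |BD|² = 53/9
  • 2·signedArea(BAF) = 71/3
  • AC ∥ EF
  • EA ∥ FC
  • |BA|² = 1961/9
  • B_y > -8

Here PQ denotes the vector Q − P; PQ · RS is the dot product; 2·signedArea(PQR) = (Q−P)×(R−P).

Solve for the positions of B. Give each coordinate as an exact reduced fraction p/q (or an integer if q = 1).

1. B_x = -13/3  [line 12·x + -29·y + -482/3 = 0 ∩ |BD|² = 53/9]
2. B_y = -22/3  [line 12·x + -29·y + -482/3 = 0 ∩ |BD|² = 53/9]
   → B = (-13/3, -22/3)

B = (-13/3, -22/3)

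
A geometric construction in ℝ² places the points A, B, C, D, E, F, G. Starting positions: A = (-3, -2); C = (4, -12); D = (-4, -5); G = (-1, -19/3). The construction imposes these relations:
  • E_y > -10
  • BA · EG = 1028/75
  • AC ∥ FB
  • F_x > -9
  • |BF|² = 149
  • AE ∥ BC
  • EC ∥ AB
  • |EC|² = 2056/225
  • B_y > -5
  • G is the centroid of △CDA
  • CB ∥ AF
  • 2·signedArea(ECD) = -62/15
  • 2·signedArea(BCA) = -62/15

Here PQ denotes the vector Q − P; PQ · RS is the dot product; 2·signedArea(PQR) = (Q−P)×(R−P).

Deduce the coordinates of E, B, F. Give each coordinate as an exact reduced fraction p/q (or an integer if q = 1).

B = (-1, -64/15)
E = (2, -146/15)
F = (-8, 86/15)

1. E_x = 2  [line -7·x + -8·y + -958/15 = 0 ∩ |EC|² = 2056/225]
2. E_y = -146/15  [line -7·x + -8·y + -958/15 = 0 ∩ |EC|² = 2056/225]
   → E = (2, -146/15)
3. B_x = -1  [AE ∥ BC ∩ EC ∥ AB]
4. B_y = -64/15  [AE ∥ BC ∩ EC ∥ AB]
   → B = (-1, -64/15)
5. F_x = -8  [AC ∥ FB ∩ CB ∥ AF]
6. F_y = 86/15  [AC ∥ FB ∩ CB ∥ AF]
   → F = (-8, 86/15)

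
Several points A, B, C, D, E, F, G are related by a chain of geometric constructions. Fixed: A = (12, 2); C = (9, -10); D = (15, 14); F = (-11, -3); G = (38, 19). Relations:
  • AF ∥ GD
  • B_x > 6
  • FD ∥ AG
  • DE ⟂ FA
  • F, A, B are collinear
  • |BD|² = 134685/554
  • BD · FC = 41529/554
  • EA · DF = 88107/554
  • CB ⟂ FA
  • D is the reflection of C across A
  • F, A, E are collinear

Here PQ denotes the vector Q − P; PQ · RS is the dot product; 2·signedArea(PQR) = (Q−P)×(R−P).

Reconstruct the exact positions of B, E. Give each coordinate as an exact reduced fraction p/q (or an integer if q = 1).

1. B_x = 3681/554  [F, A, B are collinear ∩ CB ⟂ FA]
2. B_y = 463/554  [F, A, B are collinear ∩ CB ⟂ FA]
   → B = (3681/554, 463/554)
3. E_x = 9615/554  [F, A, E are collinear ∩ DE ⟂ FA]
4. E_y = 1753/554  [F, A, E are collinear ∩ DE ⟂ FA]
   → E = (9615/554, 1753/554)

B = (3681/554, 463/554)
E = (9615/554, 1753/554)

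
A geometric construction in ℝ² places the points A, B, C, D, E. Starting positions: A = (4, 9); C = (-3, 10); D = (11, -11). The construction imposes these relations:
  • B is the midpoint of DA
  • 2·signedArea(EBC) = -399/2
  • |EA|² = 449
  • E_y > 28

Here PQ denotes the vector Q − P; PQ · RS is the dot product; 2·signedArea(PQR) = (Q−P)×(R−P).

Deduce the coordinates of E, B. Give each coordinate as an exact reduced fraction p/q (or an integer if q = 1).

1. B_x = 15/2  [B is the midpoint of DA]
2. B_y = -1  [B is the midpoint of DA]
   → B = (15/2, -1)
3. E_x = -3  [line -11·x + -21/2·y + 543/2 = 0 ∩ |EA|² = 449]
4. E_y = 29  [line -11·x + -21/2·y + 543/2 = 0 ∩ |EA|² = 449]
   → E = (-3, 29)

B = (15/2, -1)
E = (-3, 29)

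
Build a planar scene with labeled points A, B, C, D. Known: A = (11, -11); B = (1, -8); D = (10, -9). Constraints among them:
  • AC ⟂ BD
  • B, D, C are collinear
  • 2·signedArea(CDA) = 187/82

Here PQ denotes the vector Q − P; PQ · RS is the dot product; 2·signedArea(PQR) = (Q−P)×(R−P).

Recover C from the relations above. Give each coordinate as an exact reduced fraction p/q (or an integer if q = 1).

1. C_x = 919/82  [B, D, C are collinear ∩ AC ⟂ BD]
2. C_y = -749/82  [B, D, C are collinear ∩ AC ⟂ BD]
   → C = (919/82, -749/82)

C = (919/82, -749/82)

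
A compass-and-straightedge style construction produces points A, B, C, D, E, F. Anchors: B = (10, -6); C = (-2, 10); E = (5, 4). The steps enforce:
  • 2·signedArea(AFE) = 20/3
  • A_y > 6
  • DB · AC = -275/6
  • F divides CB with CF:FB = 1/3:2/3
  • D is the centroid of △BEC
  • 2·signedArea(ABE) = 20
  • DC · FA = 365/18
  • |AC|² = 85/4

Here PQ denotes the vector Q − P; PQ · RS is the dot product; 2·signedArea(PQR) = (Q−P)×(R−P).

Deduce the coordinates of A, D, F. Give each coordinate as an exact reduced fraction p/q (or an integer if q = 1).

1. D_x = 13/3  [D is the centroid of △BEC]
2. D_y = 8/3  [D is the centroid of △BEC]
   → D = (13/3, 8/3)
3. F_x = 2  [F divides CB with CF:FB = 1/3:2/3]
4. F_y = 14/3  [F divides CB with CF:FB = 1/3:2/3]
   → F = (2, 14/3)
5. A_x = 3/2  [2·signedArea(AFE) = 20/3 ∩ DB · AC = -275/6]
6. A_y = 7  [2·signedArea(AFE) = 20/3 ∩ DB · AC = -275/6]
   → A = (3/2, 7)

A = (3/2, 7)
D = (13/3, 8/3)
F = (2, 14/3)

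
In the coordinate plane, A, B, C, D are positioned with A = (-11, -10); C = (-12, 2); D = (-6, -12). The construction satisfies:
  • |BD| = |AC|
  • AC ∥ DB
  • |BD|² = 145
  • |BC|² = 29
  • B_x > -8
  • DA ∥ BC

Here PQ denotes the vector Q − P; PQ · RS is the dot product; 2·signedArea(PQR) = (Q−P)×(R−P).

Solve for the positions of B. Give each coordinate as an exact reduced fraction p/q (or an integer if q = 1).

1. B_x = -7  [DA ∥ BC ∩ AC ∥ DB]
2. B_y = 0  [DA ∥ BC ∩ AC ∥ DB]
   → B = (-7, 0)

B = (-7, 0)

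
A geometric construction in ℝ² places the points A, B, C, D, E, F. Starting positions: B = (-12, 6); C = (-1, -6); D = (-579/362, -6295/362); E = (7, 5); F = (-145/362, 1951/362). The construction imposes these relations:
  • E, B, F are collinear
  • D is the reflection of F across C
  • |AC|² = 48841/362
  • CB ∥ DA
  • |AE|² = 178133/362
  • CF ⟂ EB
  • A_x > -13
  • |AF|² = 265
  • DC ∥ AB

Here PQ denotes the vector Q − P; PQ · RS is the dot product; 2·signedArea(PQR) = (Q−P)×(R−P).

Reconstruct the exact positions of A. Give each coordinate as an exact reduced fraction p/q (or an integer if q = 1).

1. A_x = -4561/362  [DC ∥ AB ∩ CB ∥ DA]
2. A_y = -1951/362  [DC ∥ AB ∩ CB ∥ DA]
   → A = (-4561/362, -1951/362)

A = (-4561/362, -1951/362)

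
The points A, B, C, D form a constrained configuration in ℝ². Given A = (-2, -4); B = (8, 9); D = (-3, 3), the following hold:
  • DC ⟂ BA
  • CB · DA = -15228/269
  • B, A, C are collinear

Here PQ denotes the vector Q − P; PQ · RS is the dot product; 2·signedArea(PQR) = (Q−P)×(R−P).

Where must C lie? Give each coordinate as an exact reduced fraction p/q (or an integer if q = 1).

C = (272/269, -23/269)

1. C_x = 272/269  [B, A, C are collinear ∩ DC ⟂ BA]
2. C_y = -23/269  [B, A, C are collinear ∩ DC ⟂ BA]
   → C = (272/269, -23/269)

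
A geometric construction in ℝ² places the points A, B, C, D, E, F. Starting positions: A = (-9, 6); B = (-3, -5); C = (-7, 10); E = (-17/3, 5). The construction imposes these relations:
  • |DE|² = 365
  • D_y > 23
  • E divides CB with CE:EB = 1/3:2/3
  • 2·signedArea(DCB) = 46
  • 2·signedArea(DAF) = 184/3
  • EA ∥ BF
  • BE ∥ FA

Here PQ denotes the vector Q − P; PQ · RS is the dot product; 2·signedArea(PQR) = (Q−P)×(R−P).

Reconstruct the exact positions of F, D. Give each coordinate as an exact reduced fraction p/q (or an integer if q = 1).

1. F_x = -19/3  [BE ∥ FA ∩ EA ∥ BF]
2. F_y = -4  [BE ∥ FA ∩ EA ∥ BF]
   → F = (-19/3, -4)
3. D_x = -23/3  [line 15·x + 4·y + 19 = 0 ∩ |DE|² = 365]
4. D_y = 24  [line 15·x + 4·y + 19 = 0 ∩ |DE|² = 365]
   → D = (-23/3, 24)

D = (-23/3, 24)
F = (-19/3, -4)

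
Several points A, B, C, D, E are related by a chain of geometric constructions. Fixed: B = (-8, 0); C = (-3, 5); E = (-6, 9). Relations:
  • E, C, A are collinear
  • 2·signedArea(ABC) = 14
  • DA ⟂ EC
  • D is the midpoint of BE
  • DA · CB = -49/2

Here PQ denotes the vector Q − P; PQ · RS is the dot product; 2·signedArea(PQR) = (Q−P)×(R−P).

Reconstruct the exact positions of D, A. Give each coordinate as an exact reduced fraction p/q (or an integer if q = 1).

A = (-21/5, 33/5)
D = (-7, 9/2)

1. D_x = -7  [D is the midpoint of BE]
2. D_y = 9/2  [D is the midpoint of BE]
   → D = (-7, 9/2)
3. A_x = -21/5  [E, C, A are collinear ∩ DA ⟂ EC]
4. A_y = 33/5  [E, C, A are collinear ∩ DA ⟂ EC]
   → A = (-21/5, 33/5)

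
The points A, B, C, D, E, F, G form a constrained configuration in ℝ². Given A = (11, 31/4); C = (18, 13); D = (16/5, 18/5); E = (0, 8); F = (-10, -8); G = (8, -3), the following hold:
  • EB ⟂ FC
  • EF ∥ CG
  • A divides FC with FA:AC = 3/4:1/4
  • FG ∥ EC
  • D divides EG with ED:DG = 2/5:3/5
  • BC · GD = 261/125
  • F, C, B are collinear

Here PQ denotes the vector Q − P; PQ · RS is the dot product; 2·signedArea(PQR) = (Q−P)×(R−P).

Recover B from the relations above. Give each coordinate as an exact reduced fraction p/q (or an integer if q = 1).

B = (102/25, 64/25)

1. B_x = 102/25  [F, C, B are collinear ∩ EB ⟂ FC]
2. B_y = 64/25  [F, C, B are collinear ∩ EB ⟂ FC]
   → B = (102/25, 64/25)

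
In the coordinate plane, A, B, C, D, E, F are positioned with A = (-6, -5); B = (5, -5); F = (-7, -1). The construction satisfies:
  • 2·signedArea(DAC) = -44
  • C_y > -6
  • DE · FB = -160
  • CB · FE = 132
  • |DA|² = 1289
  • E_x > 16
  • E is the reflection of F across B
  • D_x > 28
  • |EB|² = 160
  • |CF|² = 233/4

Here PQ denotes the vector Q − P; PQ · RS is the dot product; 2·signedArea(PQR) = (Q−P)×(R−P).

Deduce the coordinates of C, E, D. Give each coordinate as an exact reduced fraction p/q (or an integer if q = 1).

C = (-1/2, -5)
D = (29, -13)
E = (17, -9)

1. E_x = 17  [E is the reflection of F across B]
2. E_y = -9  [E is the reflection of F across B]
   → E = (17, -9)
3. D_x = 29  [line -12·x + 4·y + 400 = 0 ∩ |DA|² = 1289]
4. D_y = -13  [line -12·x + 4·y + 400 = 0 ∩ |DA|² = 1289]
   → D = (29, -13)
5. C_x = -1/2  [CB · FE = 132 ∩ 2·signedArea(DAC) = -44]
6. C_y = -5  [CB · FE = 132 ∩ 2·signedArea(DAC) = -44]
   → C = (-1/2, -5)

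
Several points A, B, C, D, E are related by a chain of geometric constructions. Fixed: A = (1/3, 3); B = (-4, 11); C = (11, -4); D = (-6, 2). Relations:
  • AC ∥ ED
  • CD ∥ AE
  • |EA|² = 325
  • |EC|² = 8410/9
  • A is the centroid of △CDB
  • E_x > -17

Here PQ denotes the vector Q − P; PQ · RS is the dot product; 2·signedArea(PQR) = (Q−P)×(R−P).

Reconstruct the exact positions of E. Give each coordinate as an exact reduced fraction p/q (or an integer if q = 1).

E = (-50/3, 9)

1. E_x = -50/3  [AC ∥ ED ∩ CD ∥ AE]
2. E_y = 9  [AC ∥ ED ∩ CD ∥ AE]
   → E = (-50/3, 9)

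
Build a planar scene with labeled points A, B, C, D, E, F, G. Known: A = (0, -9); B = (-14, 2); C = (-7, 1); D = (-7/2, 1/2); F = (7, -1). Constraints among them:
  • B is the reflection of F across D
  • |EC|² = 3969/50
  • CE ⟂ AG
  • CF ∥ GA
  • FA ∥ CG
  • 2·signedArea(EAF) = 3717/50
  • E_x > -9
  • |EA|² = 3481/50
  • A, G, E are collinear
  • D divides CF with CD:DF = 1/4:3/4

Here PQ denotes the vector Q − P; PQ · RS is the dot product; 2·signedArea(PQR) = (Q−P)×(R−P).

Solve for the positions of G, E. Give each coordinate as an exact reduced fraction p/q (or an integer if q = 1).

E = (-413/50, -391/50)
G = (-14, -7)

1. G_x = -14  [CF ∥ GA ∩ FA ∥ CG]
2. G_y = -7  [CF ∥ GA ∩ FA ∥ CG]
   → G = (-14, -7)
3. E_x = -413/50  [A, G, E are collinear ∩ CE ⟂ AG]
4. E_y = -391/50  [A, G, E are collinear ∩ CE ⟂ AG]
   → E = (-413/50, -391/50)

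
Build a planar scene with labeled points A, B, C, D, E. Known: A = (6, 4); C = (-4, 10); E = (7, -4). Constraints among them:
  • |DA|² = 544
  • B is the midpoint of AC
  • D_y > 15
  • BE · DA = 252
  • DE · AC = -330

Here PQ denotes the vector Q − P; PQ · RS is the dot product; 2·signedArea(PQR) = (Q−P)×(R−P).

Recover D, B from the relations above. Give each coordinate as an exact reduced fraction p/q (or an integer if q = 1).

B = (1, 7)
D = (-14, 16)

1. D_x = -14  [line 10·x + -6·y + 236 = 0 ∩ |DA|² = 544]
2. D_y = 16  [line 10·x + -6·y + 236 = 0 ∩ |DA|² = 544]
   → D = (-14, 16)
3. B_x = 1  [B is the midpoint of AC]
4. B_y = 7  [B is the midpoint of AC]
   → B = (1, 7)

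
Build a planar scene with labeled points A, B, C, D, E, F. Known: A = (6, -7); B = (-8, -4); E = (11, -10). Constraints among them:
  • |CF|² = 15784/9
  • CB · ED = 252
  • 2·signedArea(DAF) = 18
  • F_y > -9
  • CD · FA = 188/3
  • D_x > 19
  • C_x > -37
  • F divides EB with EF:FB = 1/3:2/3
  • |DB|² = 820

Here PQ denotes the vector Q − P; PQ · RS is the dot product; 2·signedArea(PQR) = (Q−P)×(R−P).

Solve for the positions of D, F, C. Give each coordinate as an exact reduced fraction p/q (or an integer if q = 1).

C = (-36, 2)
D = (20, -10)
F = (14/3, -8)

1. F_x = 14/3  [F divides EB with EF:FB = 1/3:2/3]
2. F_y = -8  [F divides EB with EF:FB = 1/3:2/3]
   → F = (14/3, -8)
3. D_x = 20  [line 1·x + -4/3·y + -100/3 = 0 ∩ |DB|² = 820]
4. D_y = -10  [line 1·x + -4/3·y + -100/3 = 0 ∩ |DB|² = 820]
   → D = (20, -10)
5. C_x = -36  [CB · ED = 252 ∩ CD · FA = 188/3]
6. C_y = 2  [CB · ED = 252 ∩ CD · FA = 188/3]
   → C = (-36, 2)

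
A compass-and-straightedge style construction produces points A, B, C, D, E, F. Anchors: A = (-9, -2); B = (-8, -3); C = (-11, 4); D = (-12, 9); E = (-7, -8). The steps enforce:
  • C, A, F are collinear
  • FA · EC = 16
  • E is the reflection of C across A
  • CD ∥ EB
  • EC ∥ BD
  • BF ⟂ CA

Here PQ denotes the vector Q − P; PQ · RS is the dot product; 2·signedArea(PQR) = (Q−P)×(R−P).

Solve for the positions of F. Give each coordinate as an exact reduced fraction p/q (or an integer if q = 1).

F = (-43/5, -16/5)

1. F_x = -43/5  [C, A, F are collinear ∩ BF ⟂ CA]
2. F_y = -16/5  [C, A, F are collinear ∩ BF ⟂ CA]
   → F = (-43/5, -16/5)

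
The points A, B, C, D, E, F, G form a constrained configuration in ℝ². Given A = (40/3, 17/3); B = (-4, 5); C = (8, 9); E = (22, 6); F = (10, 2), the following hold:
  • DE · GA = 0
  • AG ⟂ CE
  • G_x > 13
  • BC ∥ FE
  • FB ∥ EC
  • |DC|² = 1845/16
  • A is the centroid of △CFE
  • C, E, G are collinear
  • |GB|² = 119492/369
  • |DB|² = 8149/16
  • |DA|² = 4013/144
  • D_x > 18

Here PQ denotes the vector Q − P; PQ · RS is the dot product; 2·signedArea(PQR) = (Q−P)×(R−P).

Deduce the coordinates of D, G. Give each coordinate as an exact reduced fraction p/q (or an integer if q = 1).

1. G_x = 8476/615  [C, E, G are collinear ∩ AG ⟂ CE]
2. G_y = 1591/205  [C, E, G are collinear ∩ AG ⟂ CE]
   → G = (8476/615, 1591/205)
3. D_x = 37/2  [line 92/205·x + 1288/615·y + -920/41 = 0 ∩ |DC|² = 1845/16]
4. D_y = 27/4  [line 92/205·x + 1288/615·y + -920/41 = 0 ∩ |DC|² = 1845/16]
   → D = (37/2, 27/4)

D = (37/2, 27/4)
G = (8476/615, 1591/205)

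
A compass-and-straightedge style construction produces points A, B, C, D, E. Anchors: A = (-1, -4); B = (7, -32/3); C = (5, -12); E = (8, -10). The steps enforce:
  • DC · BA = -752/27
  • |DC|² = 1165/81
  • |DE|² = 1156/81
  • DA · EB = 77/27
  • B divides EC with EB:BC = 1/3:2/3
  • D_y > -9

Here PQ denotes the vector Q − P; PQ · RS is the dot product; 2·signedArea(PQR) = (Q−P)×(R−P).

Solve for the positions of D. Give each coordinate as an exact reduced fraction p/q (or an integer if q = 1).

1. D_x = 14/3  [DC · BA = -752/27 ∩ DA · EB = 77/27]
2. D_y = -74/9  [DC · BA = -752/27 ∩ DA · EB = 77/27]
   → D = (14/3, -74/9)

D = (14/3, -74/9)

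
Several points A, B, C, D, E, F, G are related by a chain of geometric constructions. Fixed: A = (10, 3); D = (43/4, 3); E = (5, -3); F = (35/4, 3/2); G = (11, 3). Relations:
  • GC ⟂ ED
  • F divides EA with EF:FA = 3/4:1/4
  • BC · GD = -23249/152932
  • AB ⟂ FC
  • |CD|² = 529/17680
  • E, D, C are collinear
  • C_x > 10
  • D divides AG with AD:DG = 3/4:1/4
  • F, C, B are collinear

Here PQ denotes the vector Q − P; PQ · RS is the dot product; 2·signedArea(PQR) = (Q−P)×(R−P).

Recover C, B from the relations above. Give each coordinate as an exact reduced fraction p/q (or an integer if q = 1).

B = (1961658/191165, 508259/191165)
C = (12011/1105, 3453/1105)

1. C_x = 12011/1105  [E, D, C are collinear ∩ GC ⟂ ED]
2. C_y = 3453/1105  [E, D, C are collinear ∩ GC ⟂ ED]
   → C = (12011/1105, 3453/1105)
3. B_x = 1961658/191165  [F, C, B are collinear ∩ AB ⟂ FC]
4. B_y = 508259/191165  [F, C, B are collinear ∩ AB ⟂ FC]
   → B = (1961658/191165, 508259/191165)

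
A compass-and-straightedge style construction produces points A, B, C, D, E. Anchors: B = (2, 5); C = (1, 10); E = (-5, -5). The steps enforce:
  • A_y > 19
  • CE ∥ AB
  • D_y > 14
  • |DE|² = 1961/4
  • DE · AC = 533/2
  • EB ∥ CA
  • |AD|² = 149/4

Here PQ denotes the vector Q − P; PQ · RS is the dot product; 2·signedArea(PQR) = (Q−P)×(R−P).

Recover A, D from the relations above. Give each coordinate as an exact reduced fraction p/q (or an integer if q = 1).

1. A_x = 8  [CE ∥ AB ∩ EB ∥ CA]
2. A_y = 20  [CE ∥ AB ∩ EB ∥ CA]
   → A = (8, 20)
3. D_x = 9/2  [line 7·x + 10·y + -363/2 = 0 ∩ |DE|² = 1961/4]
4. D_y = 15  [line 7·x + 10·y + -363/2 = 0 ∩ |DE|² = 1961/4]
   → D = (9/2, 15)

A = (8, 20)
D = (9/2, 15)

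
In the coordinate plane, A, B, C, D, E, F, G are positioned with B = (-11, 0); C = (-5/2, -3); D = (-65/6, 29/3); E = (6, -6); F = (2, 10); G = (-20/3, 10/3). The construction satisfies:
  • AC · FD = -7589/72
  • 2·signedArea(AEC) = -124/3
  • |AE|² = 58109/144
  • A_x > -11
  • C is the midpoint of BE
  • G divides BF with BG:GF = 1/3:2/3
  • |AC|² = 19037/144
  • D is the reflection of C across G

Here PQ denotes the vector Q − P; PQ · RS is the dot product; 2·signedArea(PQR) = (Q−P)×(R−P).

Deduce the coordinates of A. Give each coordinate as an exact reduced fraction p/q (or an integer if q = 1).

A = (-131/12, 29/6)

1. A_x = -131/12  [2·signedArea(AEC) = -124/3 ∩ AC · FD = -7589/72]
2. A_y = 29/6  [2·signedArea(AEC) = -124/3 ∩ AC · FD = -7589/72]
   → A = (-131/12, 29/6)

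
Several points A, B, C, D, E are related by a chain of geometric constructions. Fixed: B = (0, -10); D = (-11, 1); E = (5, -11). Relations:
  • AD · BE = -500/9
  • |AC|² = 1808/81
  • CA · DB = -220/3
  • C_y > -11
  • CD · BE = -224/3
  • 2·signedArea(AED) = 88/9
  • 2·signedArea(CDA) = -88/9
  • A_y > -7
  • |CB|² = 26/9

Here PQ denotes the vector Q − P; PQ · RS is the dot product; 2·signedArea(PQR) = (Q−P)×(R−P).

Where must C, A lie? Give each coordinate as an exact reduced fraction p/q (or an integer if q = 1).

A = (-13/9, -61/9)
C = (5/3, -31/3)

1. C_x = 5/3  [line -5·x + 1·y + 56/3 = 0 ∩ |CB|² = 26/9]
2. C_y = -31/3  [line -5·x + 1·y + 56/3 = 0 ∩ |CB|² = 26/9]
   → C = (5/3, -31/3)
3. A_x = -13/9  [2·signedArea(CDA) = -88/9 ∩ 2·signedArea(AED) = 88/9]
4. A_y = -61/9  [2·signedArea(CDA) = -88/9 ∩ 2·signedArea(AED) = 88/9]
   → A = (-13/9, -61/9)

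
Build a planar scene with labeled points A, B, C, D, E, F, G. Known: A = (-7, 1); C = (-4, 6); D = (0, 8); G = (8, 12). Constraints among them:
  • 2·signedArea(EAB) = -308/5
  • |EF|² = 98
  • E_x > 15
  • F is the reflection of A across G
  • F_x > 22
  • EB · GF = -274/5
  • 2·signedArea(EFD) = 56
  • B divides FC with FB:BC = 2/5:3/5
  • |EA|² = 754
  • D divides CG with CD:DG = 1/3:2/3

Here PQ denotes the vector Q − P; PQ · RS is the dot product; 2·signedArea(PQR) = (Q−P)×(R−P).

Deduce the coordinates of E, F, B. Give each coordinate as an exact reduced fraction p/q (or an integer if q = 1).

1. F_x = 23  [F is the reflection of A across G]
2. F_y = 23  [F is the reflection of A across G]
   → F = (23, 23)
3. B_x = 61/5  [B divides FC with FB:BC = 2/5:3/5]
4. B_y = 81/5  [B divides FC with FB:BC = 2/5:3/5]
   → B = (61/5, 81/5)
5. E_x = 16  [2·signedArea(EAB) = -308/5 ∩ EB · GF = -274/5]
6. E_y = 16  [2·signedArea(EAB) = -308/5 ∩ EB · GF = -274/5]
   → E = (16, 16)

B = (61/5, 81/5)
E = (16, 16)
F = (23, 23)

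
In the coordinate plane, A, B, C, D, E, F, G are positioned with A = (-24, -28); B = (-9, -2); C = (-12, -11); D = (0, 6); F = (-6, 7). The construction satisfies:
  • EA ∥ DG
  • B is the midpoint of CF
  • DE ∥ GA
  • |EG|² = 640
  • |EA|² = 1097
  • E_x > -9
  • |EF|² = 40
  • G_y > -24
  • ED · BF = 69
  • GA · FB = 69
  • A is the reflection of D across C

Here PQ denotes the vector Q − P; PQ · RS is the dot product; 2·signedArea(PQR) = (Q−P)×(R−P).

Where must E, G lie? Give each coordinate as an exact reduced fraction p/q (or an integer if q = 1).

E = (-8, 1)
G = (-16, -23)

1. E_x = -8  [line -3·x + -9·y + -15 = 0 ∩ |EF|² = 40]
2. E_y = 1  [line -3·x + -9·y + -15 = 0 ∩ |EF|² = 40]
   → E = (-8, 1)
3. G_x = -16  [DE ∥ GA ∩ EA ∥ DG]
4. G_y = -23  [DE ∥ GA ∩ EA ∥ DG]
   → G = (-16, -23)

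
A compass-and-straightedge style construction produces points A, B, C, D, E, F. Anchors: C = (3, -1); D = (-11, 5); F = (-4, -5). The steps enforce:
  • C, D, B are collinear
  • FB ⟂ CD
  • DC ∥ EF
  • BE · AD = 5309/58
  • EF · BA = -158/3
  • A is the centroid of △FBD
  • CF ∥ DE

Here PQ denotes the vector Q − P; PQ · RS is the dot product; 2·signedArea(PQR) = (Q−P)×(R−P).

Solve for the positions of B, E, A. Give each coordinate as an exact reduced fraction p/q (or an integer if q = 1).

1. B_x = -85/58  [C, D, B are collinear ∩ FB ⟂ CD]
2. B_y = 53/58  [C, D, B are collinear ∩ FB ⟂ CD]
   → B = (-85/58, 53/58)
3. E_x = -18  [DC ∥ EF ∩ CF ∥ DE]
4. E_y = 1  [DC ∥ EF ∩ CF ∥ DE]
   → E = (-18, 1)
5. A_x = -955/174  [A is the centroid of △FBD]
6. A_y = 53/174  [A is the centroid of △FBD]
   → A = (-955/174, 53/174)

A = (-955/174, 53/174)
B = (-85/58, 53/58)
E = (-18, 1)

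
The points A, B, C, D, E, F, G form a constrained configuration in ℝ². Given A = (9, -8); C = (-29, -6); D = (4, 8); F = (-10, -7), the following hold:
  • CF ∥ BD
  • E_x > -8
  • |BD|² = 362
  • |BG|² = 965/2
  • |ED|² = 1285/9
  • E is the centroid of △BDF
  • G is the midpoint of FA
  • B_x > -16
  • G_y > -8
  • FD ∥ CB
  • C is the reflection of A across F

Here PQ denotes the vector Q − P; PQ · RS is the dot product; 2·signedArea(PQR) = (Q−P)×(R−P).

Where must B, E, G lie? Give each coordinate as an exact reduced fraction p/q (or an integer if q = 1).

1. B_x = -15  [CF ∥ BD ∩ FD ∥ CB]
2. B_y = 9  [CF ∥ BD ∩ FD ∥ CB]
   → B = (-15, 9)
3. E_x = -7  [E is the centroid of △BDF]
4. E_y = 10/3  [E is the centroid of △BDF]
   → E = (-7, 10/3)
5. G_x = -1/2  [G is the midpoint of FA]
6. G_y = -15/2  [G is the midpoint of FA]
   → G = (-1/2, -15/2)

B = (-15, 9)
E = (-7, 10/3)
G = (-1/2, -15/2)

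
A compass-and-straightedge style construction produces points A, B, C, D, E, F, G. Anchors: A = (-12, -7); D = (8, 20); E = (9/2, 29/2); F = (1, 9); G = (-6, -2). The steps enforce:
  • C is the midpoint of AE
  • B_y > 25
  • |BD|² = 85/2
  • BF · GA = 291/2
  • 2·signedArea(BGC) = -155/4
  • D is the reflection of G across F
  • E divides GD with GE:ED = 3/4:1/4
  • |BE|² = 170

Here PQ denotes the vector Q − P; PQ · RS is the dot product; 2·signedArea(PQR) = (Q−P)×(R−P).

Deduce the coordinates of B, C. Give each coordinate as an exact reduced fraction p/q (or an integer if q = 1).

B = (23/2, 51/2)
C = (-15/4, 15/4)

1. B_x = 23/2  [line 6·x + 5·y + -393/2 = 0 ∩ |BE|² = 170]
2. B_y = 51/2  [line 6·x + 5·y + -393/2 = 0 ∩ |BE|² = 170]
   → B = (23/2, 51/2)
3. C_x = -15/4  [2·signedArea(BGC) = -155/4 ∩ C is the midpoint of AE]
4. C_y = 15/4  [2·signedArea(BGC) = -155/4 ∩ C is the midpoint of AE]
   → C = (-15/4, 15/4)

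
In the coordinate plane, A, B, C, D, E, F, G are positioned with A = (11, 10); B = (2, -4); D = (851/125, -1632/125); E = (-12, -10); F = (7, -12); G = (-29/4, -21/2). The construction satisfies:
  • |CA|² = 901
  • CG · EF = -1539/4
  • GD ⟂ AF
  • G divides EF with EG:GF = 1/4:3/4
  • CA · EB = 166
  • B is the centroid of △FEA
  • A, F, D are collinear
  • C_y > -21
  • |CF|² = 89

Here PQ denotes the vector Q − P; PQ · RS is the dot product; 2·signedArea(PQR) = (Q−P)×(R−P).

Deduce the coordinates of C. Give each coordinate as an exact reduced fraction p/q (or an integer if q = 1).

1. C_x = 12  [CG · EF = -1539/4 ∩ CA · EB = 166]
2. C_y = -20  [CG · EF = -1539/4 ∩ CA · EB = 166]
   → C = (12, -20)

C = (12, -20)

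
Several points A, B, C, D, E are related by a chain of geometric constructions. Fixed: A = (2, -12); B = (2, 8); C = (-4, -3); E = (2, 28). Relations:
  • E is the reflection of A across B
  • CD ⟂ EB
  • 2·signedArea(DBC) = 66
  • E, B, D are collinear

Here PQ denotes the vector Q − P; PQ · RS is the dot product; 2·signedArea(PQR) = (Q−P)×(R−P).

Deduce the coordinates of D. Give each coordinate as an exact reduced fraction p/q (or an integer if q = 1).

D = (2, -3)

1. D_x = 2  [E, B, D are collinear ∩ CD ⟂ EB]
2. D_y = -3  [E, B, D are collinear ∩ CD ⟂ EB]
   → D = (2, -3)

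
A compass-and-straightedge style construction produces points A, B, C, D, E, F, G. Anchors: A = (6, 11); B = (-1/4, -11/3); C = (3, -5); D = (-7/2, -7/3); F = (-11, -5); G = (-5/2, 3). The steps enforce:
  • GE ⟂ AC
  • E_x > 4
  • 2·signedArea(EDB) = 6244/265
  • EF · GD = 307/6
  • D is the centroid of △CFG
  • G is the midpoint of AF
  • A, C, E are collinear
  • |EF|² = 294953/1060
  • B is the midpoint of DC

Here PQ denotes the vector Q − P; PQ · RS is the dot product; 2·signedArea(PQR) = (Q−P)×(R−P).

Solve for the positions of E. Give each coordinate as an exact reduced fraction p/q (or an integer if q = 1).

E = (2259/530, 459/265)

1. E_x = 2259/530  [A, C, E are collinear ∩ GE ⟂ AC]
2. E_y = 459/265  [A, C, E are collinear ∩ GE ⟂ AC]
   → E = (2259/530, 459/265)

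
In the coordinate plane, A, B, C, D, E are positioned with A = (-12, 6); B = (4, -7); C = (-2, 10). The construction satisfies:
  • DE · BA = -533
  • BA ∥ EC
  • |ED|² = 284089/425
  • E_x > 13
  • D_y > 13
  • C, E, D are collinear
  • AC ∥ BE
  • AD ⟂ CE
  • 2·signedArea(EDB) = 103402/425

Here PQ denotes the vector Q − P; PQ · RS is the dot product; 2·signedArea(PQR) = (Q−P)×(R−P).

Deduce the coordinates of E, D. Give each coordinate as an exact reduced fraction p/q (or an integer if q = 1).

D = (-2578/425, 5654/425)
E = (14, -3)

1. E_x = 14  [BA ∥ EC ∩ AC ∥ BE]
2. E_y = -3  [BA ∥ EC ∩ AC ∥ BE]
   → E = (14, -3)
3. D_x = -2578/425  [C, E, D are collinear ∩ AD ⟂ CE]
4. D_y = 5654/425  [C, E, D are collinear ∩ AD ⟂ CE]
   → D = (-2578/425, 5654/425)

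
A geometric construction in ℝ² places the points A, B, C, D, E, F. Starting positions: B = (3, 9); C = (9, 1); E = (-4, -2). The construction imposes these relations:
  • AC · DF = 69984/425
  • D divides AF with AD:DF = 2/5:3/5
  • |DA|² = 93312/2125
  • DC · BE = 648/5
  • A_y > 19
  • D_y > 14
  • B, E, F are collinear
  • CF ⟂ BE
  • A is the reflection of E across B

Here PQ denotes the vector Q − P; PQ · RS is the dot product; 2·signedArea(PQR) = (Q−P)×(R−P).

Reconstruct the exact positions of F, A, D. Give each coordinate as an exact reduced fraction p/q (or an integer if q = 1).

1. F_x = 94/85  [B, E, F are collinear ∩ CF ⟂ BE]
2. F_y = 512/85  [B, E, F are collinear ∩ CF ⟂ BE]
   → F = (94/85, 512/85)
3. A_x = 10  [A is the reflection of E across B]
4. A_y = 20  [A is the reflection of E across B]
   → A = (10, 20)
5. D_x = 2738/425  [D divides AF with AD:DF = 2/5:3/5]
6. D_y = 6124/425  [D divides AF with AD:DF = 2/5:3/5]
   → D = (2738/425, 6124/425)

A = (10, 20)
D = (2738/425, 6124/425)
F = (94/85, 512/85)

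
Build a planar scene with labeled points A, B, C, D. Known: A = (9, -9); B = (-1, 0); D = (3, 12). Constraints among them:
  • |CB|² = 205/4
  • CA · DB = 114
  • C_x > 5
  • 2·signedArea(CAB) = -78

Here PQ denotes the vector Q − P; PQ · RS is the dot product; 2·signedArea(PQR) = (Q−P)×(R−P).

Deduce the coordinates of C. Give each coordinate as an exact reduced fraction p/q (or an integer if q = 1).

C = (6, 3/2)

1. C_x = 6  [2·signedArea(CAB) = -78 ∩ CA · DB = 114]
2. C_y = 3/2  [2·signedArea(CAB) = -78 ∩ CA · DB = 114]
   → C = (6, 3/2)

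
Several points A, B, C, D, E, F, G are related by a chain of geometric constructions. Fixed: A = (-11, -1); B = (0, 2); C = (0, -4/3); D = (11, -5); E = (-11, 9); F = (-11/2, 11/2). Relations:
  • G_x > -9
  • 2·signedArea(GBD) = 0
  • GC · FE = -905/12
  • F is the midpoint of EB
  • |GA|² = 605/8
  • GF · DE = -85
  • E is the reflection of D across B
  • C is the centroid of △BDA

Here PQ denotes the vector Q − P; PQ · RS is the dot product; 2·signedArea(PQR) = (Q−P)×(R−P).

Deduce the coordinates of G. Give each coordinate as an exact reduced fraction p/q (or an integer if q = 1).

1. G_x = -33/4  [2·signedArea(GBD) = 0 ∩ GC · FE = -905/12]
2. G_y = 29/4  [2·signedArea(GBD) = 0 ∩ GC · FE = -905/12]
   → G = (-33/4, 29/4)

G = (-33/4, 29/4)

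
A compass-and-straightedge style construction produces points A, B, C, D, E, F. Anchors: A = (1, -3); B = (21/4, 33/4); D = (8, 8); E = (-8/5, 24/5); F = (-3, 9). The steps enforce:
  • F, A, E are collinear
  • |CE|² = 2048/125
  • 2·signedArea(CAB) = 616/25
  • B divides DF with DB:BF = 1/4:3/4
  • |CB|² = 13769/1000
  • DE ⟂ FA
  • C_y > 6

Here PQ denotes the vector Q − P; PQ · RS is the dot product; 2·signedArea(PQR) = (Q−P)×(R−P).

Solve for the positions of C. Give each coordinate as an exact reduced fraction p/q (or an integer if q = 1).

1. C_x = 56/25  [line -45/4·x + 17/4·y + -16/25 = 0 ∩ |CE|² = 2048/125]
2. C_y = 152/25  [line -45/4·x + 17/4·y + -16/25 = 0 ∩ |CE|² = 2048/125]
   → C = (56/25, 152/25)

C = (56/25, 152/25)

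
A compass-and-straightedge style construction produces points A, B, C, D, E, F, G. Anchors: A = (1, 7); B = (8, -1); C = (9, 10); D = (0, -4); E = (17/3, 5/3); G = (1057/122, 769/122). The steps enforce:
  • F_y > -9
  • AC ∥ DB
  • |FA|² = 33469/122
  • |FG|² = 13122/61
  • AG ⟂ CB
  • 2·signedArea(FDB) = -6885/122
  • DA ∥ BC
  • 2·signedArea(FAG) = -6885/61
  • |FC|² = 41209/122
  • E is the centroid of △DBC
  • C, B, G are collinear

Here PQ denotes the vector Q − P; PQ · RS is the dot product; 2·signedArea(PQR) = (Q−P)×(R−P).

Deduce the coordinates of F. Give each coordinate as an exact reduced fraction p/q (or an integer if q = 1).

1. F_x = 895/122  [2·signedArea(FDB) = -6885/122 ∩ 2·signedArea(FAG) = -6885/61]
2. F_y = -1013/122  [2·signedArea(FDB) = -6885/122 ∩ 2·signedArea(FAG) = -6885/61]
   → F = (895/122, -1013/122)

F = (895/122, -1013/122)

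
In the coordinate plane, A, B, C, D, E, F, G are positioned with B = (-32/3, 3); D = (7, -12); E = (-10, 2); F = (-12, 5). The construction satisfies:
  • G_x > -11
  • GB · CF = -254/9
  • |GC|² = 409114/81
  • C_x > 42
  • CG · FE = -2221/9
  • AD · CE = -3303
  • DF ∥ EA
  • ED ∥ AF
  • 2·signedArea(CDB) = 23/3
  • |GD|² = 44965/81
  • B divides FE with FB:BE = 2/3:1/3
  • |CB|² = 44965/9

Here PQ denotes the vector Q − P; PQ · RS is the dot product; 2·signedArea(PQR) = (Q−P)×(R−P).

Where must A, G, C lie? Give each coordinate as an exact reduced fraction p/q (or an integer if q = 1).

1. A_x = -29  [ED ∥ AF ∩ DF ∥ EA]
2. A_y = 19  [ED ∥ AF ∩ DF ∥ EA]
   → A = (-29, 19)
3. C_x = 43  [2·signedArea(CDB) = 23/3 ∩ AD · CE = -3303]
4. C_y = -43  [2·signedArea(CDB) = 23/3 ∩ AD · CE = -3303]
   → C = (43, -43)
5. G_x = -98/9  [GB · CF = -254/9 ∩ CG · FE = -2221/9]
6. G_y = 10/3  [GB · CF = -254/9 ∩ CG · FE = -2221/9]
   → G = (-98/9, 10/3)

A = (-29, 19)
C = (43, -43)
G = (-98/9, 10/3)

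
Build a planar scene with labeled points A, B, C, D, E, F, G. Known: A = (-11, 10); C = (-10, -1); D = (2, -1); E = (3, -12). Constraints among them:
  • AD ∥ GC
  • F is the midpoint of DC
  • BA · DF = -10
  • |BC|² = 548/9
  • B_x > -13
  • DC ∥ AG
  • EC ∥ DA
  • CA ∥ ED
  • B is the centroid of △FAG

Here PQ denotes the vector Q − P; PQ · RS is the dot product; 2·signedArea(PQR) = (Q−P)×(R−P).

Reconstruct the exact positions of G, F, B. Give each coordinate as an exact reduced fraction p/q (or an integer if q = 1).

1. G_x = -23  [AD ∥ GC ∩ DC ∥ AG]
2. G_y = 10  [AD ∥ GC ∩ DC ∥ AG]
   → G = (-23, 10)
3. F_x = -4  [F is the midpoint of DC]
4. F_y = -1  [F is the midpoint of DC]
   → F = (-4, -1)
5. B_x = -38/3  [B is the centroid of △FAG]
6. B_y = 19/3  [B is the centroid of △FAG]
   → B = (-38/3, 19/3)

B = (-38/3, 19/3)
F = (-4, -1)
G = (-23, 10)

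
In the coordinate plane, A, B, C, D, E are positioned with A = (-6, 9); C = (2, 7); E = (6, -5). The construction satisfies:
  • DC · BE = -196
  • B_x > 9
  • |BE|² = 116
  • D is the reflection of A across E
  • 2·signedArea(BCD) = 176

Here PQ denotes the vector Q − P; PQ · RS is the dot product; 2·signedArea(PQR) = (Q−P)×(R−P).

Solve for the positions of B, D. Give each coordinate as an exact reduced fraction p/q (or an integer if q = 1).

1. D_x = 18  [D is the reflection of A across E]
2. D_y = -19  [D is the reflection of A across E]
   → D = (18, -19)
3. B_x = 10  [2·signedArea(BCD) = 176 ∩ DC · BE = -196]
4. B_y = 5  [2·signedArea(BCD) = 176 ∩ DC · BE = -196]
   → B = (10, 5)

B = (10, 5)
D = (18, -19)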